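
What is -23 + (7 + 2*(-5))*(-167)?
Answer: 478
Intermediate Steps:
-23 + (7 + 2*(-5))*(-167) = -23 + (7 - 10)*(-167) = -23 - 3*(-167) = -23 + 501 = 478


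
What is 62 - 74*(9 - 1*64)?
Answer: 4132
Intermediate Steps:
62 - 74*(9 - 1*64) = 62 - 74*(9 - 64) = 62 - 74*(-55) = 62 + 4070 = 4132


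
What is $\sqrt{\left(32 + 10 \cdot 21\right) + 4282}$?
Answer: $2 \sqrt{1131} \approx 67.261$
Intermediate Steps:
$\sqrt{\left(32 + 10 \cdot 21\right) + 4282} = \sqrt{\left(32 + 210\right) + 4282} = \sqrt{242 + 4282} = \sqrt{4524} = 2 \sqrt{1131}$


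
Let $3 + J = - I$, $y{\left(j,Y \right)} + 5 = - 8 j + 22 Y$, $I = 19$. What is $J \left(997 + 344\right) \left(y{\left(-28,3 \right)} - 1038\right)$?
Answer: $22215006$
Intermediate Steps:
$y{\left(j,Y \right)} = -5 - 8 j + 22 Y$ ($y{\left(j,Y \right)} = -5 + \left(- 8 j + 22 Y\right) = -5 - 8 j + 22 Y$)
$J = -22$ ($J = -3 - 19 = -22$)
$J \left(997 + 344\right) \left(y{\left(-28,3 \right)} - 1038\right) = - 22 \left(997 + 344\right) \left(\left(-5 - -224 + 22 \cdot 3\right) - 1038\right) = - 22 \cdot 1341 \left(\left(-5 + 224 + 66\right) - 1038\right) = - 22 \cdot 1341 \left(285 - 1038\right) = - 22 \cdot 1341 \left(-753\right) = \left(-22\right) \left(-1009773\right) = 22215006$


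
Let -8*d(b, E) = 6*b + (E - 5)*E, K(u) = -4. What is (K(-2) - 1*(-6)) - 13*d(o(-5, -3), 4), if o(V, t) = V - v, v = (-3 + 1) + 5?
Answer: -165/2 ≈ -82.500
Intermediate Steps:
v = 3 (v = -2 + 5 = 3)
o(V, t) = -3 + V (o(V, t) = V - 1*3 = V - 3 = -3 + V)
d(b, E) = -3*b/4 - E*(-5 + E)/8 (d(b, E) = -(6*b + (E - 5)*E)/8 = -(6*b + (-5 + E)*E)/8 = -(6*b + E*(-5 + E))/8 = -3*b/4 - E*(-5 + E)/8)
(K(-2) - 1*(-6)) - 13*d(o(-5, -3), 4) = (-4 - 1*(-6)) - 13*(-3*(-3 - 5)/4 - ⅛*4² + (5/8)*4) = (-4 + 6) - 13*(-¾*(-8) - ⅛*16 + 5/2) = 2 - 13*(6 - 2 + 5/2) = 2 - 13*13/2 = 2 - 169/2 = -165/2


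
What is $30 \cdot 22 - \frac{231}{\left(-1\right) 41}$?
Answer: $\frac{27291}{41} \approx 665.63$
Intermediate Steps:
$30 \cdot 22 - \frac{231}{\left(-1\right) 41} = 660 - \frac{231}{-41} = 660 - - \frac{231}{41} = 660 + \frac{231}{41} = \frac{27291}{41}$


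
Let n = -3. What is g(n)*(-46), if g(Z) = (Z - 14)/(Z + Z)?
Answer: -391/3 ≈ -130.33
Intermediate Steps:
g(Z) = (-14 + Z)/(2*Z) (g(Z) = (-14 + Z)/((2*Z)) = (-14 + Z)*(1/(2*Z)) = (-14 + Z)/(2*Z))
g(n)*(-46) = ((½)*(-14 - 3)/(-3))*(-46) = ((½)*(-⅓)*(-17))*(-46) = (17/6)*(-46) = -391/3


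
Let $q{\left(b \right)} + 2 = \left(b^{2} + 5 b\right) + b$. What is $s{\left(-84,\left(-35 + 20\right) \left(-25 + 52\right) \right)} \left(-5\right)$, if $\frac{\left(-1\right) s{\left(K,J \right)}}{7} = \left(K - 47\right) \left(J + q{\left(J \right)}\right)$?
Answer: $-739046980$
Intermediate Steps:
$q{\left(b \right)} = -2 + b^{2} + 6 b$ ($q{\left(b \right)} = -2 + \left(\left(b^{2} + 5 b\right) + b\right) = -2 + \left(b^{2} + 6 b\right) = -2 + b^{2} + 6 b$)
$s{\left(K,J \right)} = - 7 \left(-47 + K\right) \left(-2 + J^{2} + 7 J\right)$ ($s{\left(K,J \right)} = - 7 \left(K - 47\right) \left(J + \left(-2 + J^{2} + 6 J\right)\right) = - 7 \left(-47 + K\right) \left(-2 + J^{2} + 7 J\right)$)
$s{\left(-84,\left(-35 + 20\right) \left(-25 + 52\right) \right)} \left(-5\right) = \left(-658 + 329 \left(\left(-35 + 20\right) \left(-25 + 52\right)\right)^{2} + 2303 \left(-35 + 20\right) \left(-25 + 52\right) - 7 \left(-35 + 20\right) \left(-25 + 52\right) \left(-84\right) - - 588 \left(-2 + \left(\left(-35 + 20\right) \left(-25 + 52\right)\right)^{2} + 6 \left(-35 + 20\right) \left(-25 + 52\right)\right)\right) \left(-5\right) = \left(-658 + 329 \left(\left(-15\right) 27\right)^{2} + 2303 \left(\left(-15\right) 27\right) - 7 \left(\left(-15\right) 27\right) \left(-84\right) - - 588 \left(-2 + \left(\left(-15\right) 27\right)^{2} + 6 \left(\left(-15\right) 27\right)\right)\right) \left(-5\right) = \left(-658 + 329 \left(-405\right)^{2} + 2303 \left(-405\right) - \left(-2835\right) \left(-84\right) - - 588 \left(-2 + \left(-405\right)^{2} + 6 \left(-405\right)\right)\right) \left(-5\right) = \left(-658 + 329 \cdot 164025 - 932715 - 238140 - - 588 \left(-2 + 164025 - 2430\right)\right) \left(-5\right) = \left(-658 + 53964225 - 932715 - 238140 - \left(-588\right) 161593\right) \left(-5\right) = \left(-658 + 53964225 - 932715 - 238140 + 95016684\right) \left(-5\right) = 147809396 \left(-5\right) = -739046980$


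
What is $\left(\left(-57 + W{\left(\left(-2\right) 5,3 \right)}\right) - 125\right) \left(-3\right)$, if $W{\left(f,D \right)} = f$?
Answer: $576$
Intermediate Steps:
$\left(\left(-57 + W{\left(\left(-2\right) 5,3 \right)}\right) - 125\right) \left(-3\right) = \left(\left(-57 - 10\right) - 125\right) \left(-3\right) = \left(-67 - 125\right) \left(-3\right) = \left(-192\right) \left(-3\right) = 576$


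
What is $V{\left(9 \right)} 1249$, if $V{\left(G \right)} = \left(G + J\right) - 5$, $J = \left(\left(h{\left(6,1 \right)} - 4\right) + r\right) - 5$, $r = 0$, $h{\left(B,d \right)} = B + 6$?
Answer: $8743$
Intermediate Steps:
$h{\left(B,d \right)} = 6 + B$
$J = 3$ ($J = \left(\left(\left(6 + 6\right) - 4\right) + 0\right) - 5 = \left(\left(12 - 4\right) + 0\right) - 5 = \left(8 + 0\right) - 5 = 8 - 5 = 3$)
$V{\left(G \right)} = -2 + G$ ($V{\left(G \right)} = \left(G + 3\right) - 5 = \left(3 + G\right) - 5 = -2 + G$)
$V{\left(9 \right)} 1249 = \left(-2 + 9\right) 1249 = 7 \cdot 1249 = 8743$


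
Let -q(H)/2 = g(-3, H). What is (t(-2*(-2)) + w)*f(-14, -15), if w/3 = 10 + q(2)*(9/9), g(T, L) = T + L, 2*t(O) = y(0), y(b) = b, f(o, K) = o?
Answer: -504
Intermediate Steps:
t(O) = 0 (t(O) = (½)*0 = 0)
g(T, L) = L + T
q(H) = 6 - 2*H (q(H) = -2*(H - 3) = -2*(-3 + H) = 6 - 2*H)
w = 36 (w = 3*(10 + (6 - 2*2)*(9/9)) = 3*(10 + (6 - 4)*(9*(⅑))) = 3*(10 + 2*1) = 3*(10 + 2) = 3*12 = 36)
(t(-2*(-2)) + w)*f(-14, -15) = (0 + 36)*(-14) = 36*(-14) = -504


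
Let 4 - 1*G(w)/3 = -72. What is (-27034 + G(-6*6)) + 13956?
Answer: -12850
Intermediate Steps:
G(w) = 228 (G(w) = 12 - 3*(-72) = 12 + 216 = 228)
(-27034 + G(-6*6)) + 13956 = (-27034 + 228) + 13956 = -26806 + 13956 = -12850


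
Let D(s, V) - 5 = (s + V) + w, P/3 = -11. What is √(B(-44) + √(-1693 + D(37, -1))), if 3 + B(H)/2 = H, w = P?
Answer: √(-94 + I*√1685) ≈ 2.0703 + 9.9139*I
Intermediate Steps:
P = -33 (P = 3*(-11) = -33)
w = -33
B(H) = -6 + 2*H
D(s, V) = -28 + V + s (D(s, V) = 5 + ((s + V) - 33) = 5 + ((V + s) - 33) = 5 + (-33 + V + s) = -28 + V + s)
√(B(-44) + √(-1693 + D(37, -1))) = √((-6 + 2*(-44)) + √(-1693 + (-28 - 1 + 37))) = √((-6 - 88) + √(-1693 + 8)) = √(-94 + √(-1685)) = √(-94 + I*√1685)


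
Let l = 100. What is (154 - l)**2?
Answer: 2916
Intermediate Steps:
(154 - l)**2 = (154 - 1*100)**2 = (154 - 100)**2 = 54**2 = 2916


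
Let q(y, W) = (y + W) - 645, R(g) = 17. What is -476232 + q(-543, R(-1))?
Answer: -477403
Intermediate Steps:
q(y, W) = -645 + W + y (q(y, W) = (W + y) - 645 = -645 + W + y)
-476232 + q(-543, R(-1)) = -476232 + (-645 + 17 - 543) = -476232 - 1171 = -477403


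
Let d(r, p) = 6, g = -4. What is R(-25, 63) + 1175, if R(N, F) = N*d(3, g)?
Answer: 1025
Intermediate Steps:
R(N, F) = 6*N (R(N, F) = N*6 = 6*N)
R(-25, 63) + 1175 = 6*(-25) + 1175 = -150 + 1175 = 1025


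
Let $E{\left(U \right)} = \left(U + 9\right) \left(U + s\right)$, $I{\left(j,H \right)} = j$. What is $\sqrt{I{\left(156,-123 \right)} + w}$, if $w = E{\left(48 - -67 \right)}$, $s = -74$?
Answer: $2 \sqrt{1310} \approx 72.388$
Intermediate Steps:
$E{\left(U \right)} = \left(-74 + U\right) \left(9 + U\right)$ ($E{\left(U \right)} = \left(U + 9\right) \left(U - 74\right) = \left(9 + U\right) \left(-74 + U\right) = \left(-74 + U\right) \left(9 + U\right)$)
$w = 5084$ ($w = -666 + \left(48 - -67\right)^{2} - 65 \left(48 - -67\right) = -666 + \left(48 + 67\right)^{2} - 65 \left(48 + 67\right) = -666 + 115^{2} - 7475 = -666 + 13225 - 7475 = 5084$)
$\sqrt{I{\left(156,-123 \right)} + w} = \sqrt{156 + 5084} = \sqrt{5240} = 2 \sqrt{1310}$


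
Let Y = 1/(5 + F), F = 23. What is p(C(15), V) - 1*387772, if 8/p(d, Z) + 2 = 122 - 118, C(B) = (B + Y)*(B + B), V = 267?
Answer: -387768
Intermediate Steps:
Y = 1/28 (Y = 1/(5 + 23) = 1/28 ≈ 0.035714)
C(B) = 2*B*(1/28 + B) (C(B) = (B + 1/28)*(B + B) = (1/28 + B)*(2*B) = 2*B*(1/28 + B))
p(d, Z) = 4 (p(d, Z) = 8/(-2 + (122 - 118)) = 8/(-2 + 4) = 8/2 = 8*(½) = 4)
p(C(15), V) - 1*387772 = 4 - 1*387772 = 4 - 387772 = -387768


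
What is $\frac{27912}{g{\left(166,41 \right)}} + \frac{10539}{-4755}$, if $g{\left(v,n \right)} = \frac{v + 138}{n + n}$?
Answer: $\frac{226665918}{30115} \approx 7526.7$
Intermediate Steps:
$g{\left(v,n \right)} = \frac{138 + v}{2 n}$
$\frac{27912}{g{\left(166,41 \right)}} + \frac{10539}{-4755} = \frac{27912}{\frac{1}{2} \cdot \frac{1}{41} \left(138 + 166\right)} + \frac{10539}{-4755} = \frac{27912}{\frac{1}{2} \cdot \frac{1}{41} \cdot 304} + 10539 \left(- \frac{1}{4755}\right) = \frac{27912}{\frac{152}{41}} - \frac{3513}{1585} = 27912 \cdot \frac{41}{152} - \frac{3513}{1585} = \frac{143049}{19} - \frac{3513}{1585} = \frac{226665918}{30115}$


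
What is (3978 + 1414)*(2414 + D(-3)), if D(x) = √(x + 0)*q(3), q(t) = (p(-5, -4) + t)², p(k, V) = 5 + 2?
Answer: 13016288 + 539200*I*√3 ≈ 1.3016e+7 + 9.3392e+5*I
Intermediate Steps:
p(k, V) = 7
q(t) = (7 + t)²
D(x) = 100*√x (D(x) = √(x + 0)*(7 + 3)² = √x*10² = √x*100 = 100*√x)
(3978 + 1414)*(2414 + D(-3)) = (3978 + 1414)*(2414 + 100*√(-3)) = 5392*(2414 + 100*(I*√3)) = 5392*(2414 + 100*I*√3) = 13016288 + 539200*I*√3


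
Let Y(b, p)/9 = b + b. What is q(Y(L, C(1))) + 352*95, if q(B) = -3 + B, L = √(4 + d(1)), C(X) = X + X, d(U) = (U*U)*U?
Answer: 33437 + 18*√5 ≈ 33477.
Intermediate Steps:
d(U) = U³ (d(U) = U²*U = U³)
C(X) = 2*X
L = √5 (L = √(4 + 1³) = √(4 + 1) = √5 ≈ 2.2361)
Y(b, p) = 18*b (Y(b, p) = 9*(b + b) = 9*(2*b) = 18*b)
q(Y(L, C(1))) + 352*95 = (-3 + 18*√5) + 352*95 = (-3 + 18*√5) + 33440 = 33437 + 18*√5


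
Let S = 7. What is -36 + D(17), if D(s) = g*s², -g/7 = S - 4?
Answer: -6105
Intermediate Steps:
g = -21 (g = -7*(7 - 4) = -7*3 = -21)
D(s) = -21*s²
-36 + D(17) = -36 - 21*17² = -36 - 21*289 = -36 - 6069 = -6105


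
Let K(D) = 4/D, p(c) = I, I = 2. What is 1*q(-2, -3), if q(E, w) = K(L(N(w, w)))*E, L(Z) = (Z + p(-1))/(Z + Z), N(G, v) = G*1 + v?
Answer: -24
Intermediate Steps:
p(c) = 2
N(G, v) = G + v
L(Z) = (2 + Z)/(2*Z) (L(Z) = (Z + 2)/(Z + Z) = (2 + Z)/((2*Z)) = (2 + Z)*(1/(2*Z)) = (2 + Z)/(2*Z))
q(E, w) = 16*E*w/(2 + 2*w) (q(E, w) = (4/(((2 + (w + w))/(2*(w + w)))))*E = (4/(((2 + 2*w)/(2*((2*w))))))*E = (4/(((1/(2*w))*(2 + 2*w)/2)))*E = (4/(((2 + 2*w)/(4*w))))*E = (4*(4*w/(2 + 2*w)))*E = (16*w/(2 + 2*w))*E = 16*E*w/(2 + 2*w))
1*q(-2, -3) = 1*(8*(-2)*(-3)/(1 - 3)) = 1*(8*(-2)*(-3)/(-2)) = 1*(8*(-2)*(-3)*(-1/2)) = 1*(-24) = -24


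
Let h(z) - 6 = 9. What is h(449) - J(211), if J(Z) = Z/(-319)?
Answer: 4996/319 ≈ 15.661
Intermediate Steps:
J(Z) = -Z/319 (J(Z) = Z*(-1/319) = -Z/319)
h(z) = 15 (h(z) = 6 + 9 = 15)
h(449) - J(211) = 15 - (-1)*211/319 = 15 - 1*(-211/319) = 15 + 211/319 = 4996/319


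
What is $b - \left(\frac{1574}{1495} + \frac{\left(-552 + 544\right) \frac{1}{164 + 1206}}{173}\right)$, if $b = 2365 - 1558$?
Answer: $\frac{28557122787}{35432995} \approx 805.95$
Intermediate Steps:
$b = 807$
$b - \left(\frac{1574}{1495} + \frac{\left(-552 + 544\right) \frac{1}{164 + 1206}}{173}\right) = 807 - \left(\frac{1574}{1495} + \frac{\left(-552 + 544\right) \frac{1}{164 + 1206}}{173}\right) = 807 - \left(1574 \cdot \frac{1}{1495} + - \frac{8}{1370} \cdot \frac{1}{173}\right) = 807 - \left(\frac{1574}{1495} + \left(-8\right) \frac{1}{1370} \cdot \frac{1}{173}\right) = 807 - \left(\frac{1574}{1495} - \frac{4}{118505}\right) = 807 - \frac{37304178}{35432995} = \frac{28557122787}{35432995}$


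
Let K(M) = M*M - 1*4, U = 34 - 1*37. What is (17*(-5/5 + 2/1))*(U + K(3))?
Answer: 34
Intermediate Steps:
U = -3 (U = 34 - 37 = -3)
K(M) = -4 + M² (K(M) = M² - 4 = -4 + M²)
(17*(-5/5 + 2/1))*(U + K(3)) = (17*(-5/5 + 2/1))*(-3 + (-4 + 3²)) = (17*(-5*⅕ + 2*1))*(-3 + (-4 + 9)) = (17*(-1 + 2))*(-3 + 5) = (17*1)*2 = 17*2 = 34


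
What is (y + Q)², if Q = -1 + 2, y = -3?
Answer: 4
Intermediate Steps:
Q = 1
(y + Q)² = (-3 + 1)² = (-2)² = 4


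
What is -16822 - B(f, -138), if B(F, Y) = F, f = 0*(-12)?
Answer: -16822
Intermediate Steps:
f = 0
-16822 - B(f, -138) = -16822 - 1*0 = -16822 + 0 = -16822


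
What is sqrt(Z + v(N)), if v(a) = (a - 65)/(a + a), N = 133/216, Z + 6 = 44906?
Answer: sqrt(3173245138)/266 ≈ 211.77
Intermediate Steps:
Z = 44900 (Z = -6 + 44906 = 44900)
N = 133/216 (N = 133*(1/216) = 133/216 ≈ 0.61574)
v(a) = (-65 + a)/(2*a) (v(a) = (-65 + a)/((2*a)) = (-65 + a)*(1/(2*a)) = (-65 + a)/(2*a))
sqrt(Z + v(N)) = sqrt(44900 + (-65 + 133/216)/(2*(133/216))) = sqrt(44900 + (1/2)*(216/133)*(-13907/216)) = sqrt(44900 - 13907/266) = sqrt(11929493/266) = sqrt(3173245138)/266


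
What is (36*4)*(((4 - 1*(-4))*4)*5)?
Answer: 23040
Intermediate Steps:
(36*4)*(((4 - 1*(-4))*4)*5) = 144*(((4 + 4)*4)*5) = 144*((8*4)*5) = 144*(32*5) = 144*160 = 23040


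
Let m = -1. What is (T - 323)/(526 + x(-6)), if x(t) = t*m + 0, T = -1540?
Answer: -1863/532 ≈ -3.5019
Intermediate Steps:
x(t) = -t (x(t) = t*(-1) + 0 = -t + 0 = -t)
(T - 323)/(526 + x(-6)) = (-1540 - 323)/(526 - 1*(-6)) = -1863/(526 + 6) = -1863/532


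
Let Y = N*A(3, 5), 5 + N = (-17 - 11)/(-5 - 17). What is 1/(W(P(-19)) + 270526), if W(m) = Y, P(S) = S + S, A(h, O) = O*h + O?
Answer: 11/2974966 ≈ 3.6975e-6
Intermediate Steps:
A(h, O) = O + O*h
N = -41/11 (N = -5 + (-17 - 11)/(-5 - 17) = -5 - 28/(-22) = -5 - 28*(-1/22) = -5 + 14/11 = -41/11 ≈ -3.7273)
Y = -820/11 (Y = -205*(1 + 3)/11 = -205*4/11 = -41/11*20 = -820/11 ≈ -74.545)
P(S) = 2*S
W(m) = -820/11
1/(W(P(-19)) + 270526) = 1/(-820/11 + 270526) = 1/(2974966/11) = 11/2974966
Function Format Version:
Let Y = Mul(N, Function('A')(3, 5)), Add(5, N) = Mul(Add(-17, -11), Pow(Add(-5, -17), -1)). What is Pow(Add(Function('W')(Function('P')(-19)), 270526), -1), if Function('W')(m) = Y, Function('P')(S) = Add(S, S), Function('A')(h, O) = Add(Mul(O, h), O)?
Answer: Rational(11, 2974966) ≈ 3.6975e-6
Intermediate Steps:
Function('A')(h, O) = Add(O, Mul(O, h))
N = Rational(-41, 11) (N = Add(-5, Mul(Add(-17, -11), Pow(Add(-5, -17), -1))) = Add(-5, Mul(-28, Pow(-22, -1))) = Add(-5, Mul(-28, Rational(-1, 22))) = Add(-5, Rational(14, 11)) = Rational(-41, 11) ≈ -3.7273)
Y = Rational(-820, 11) (Y = Mul(Rational(-41, 11), Mul(5, Add(1, 3))) = Mul(Rational(-41, 11), Mul(5, 4)) = Mul(Rational(-41, 11), 20) = Rational(-820, 11) ≈ -74.545)
Function('P')(S) = Mul(2, S)
Function('W')(m) = Rational(-820, 11)
Pow(Add(Function('W')(Function('P')(-19)), 270526), -1) = Pow(Add(Rational(-820, 11), 270526), -1) = Pow(Rational(2974966, 11), -1) = Rational(11, 2974966)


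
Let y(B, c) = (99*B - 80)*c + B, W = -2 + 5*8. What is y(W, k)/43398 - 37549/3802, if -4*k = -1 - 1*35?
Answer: -751708175/82499598 ≈ -9.1117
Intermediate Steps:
k = 9 (k = -(-1 - 1*35)/4 = -(-1 - 35)/4 = -¼*(-36) = 9)
W = 38 (W = -2 + 40 = 38)
y(B, c) = B + c*(-80 + 99*B) (y(B, c) = (-80 + 99*B)*c + B = c*(-80 + 99*B) + B = B + c*(-80 + 99*B))
y(W, k)/43398 - 37549/3802 = (38 - 80*9 + 99*38*9)/43398 - 37549/3802 = (38 - 720 + 33858)*(1/43398) - 37549*1/3802 = 33176*(1/43398) - 37549/3802 = 16588/21699 - 37549/3802 = -751708175/82499598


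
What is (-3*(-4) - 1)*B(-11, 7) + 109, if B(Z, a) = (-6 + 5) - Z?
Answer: 219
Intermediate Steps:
B(Z, a) = -1 - Z
(-3*(-4) - 1)*B(-11, 7) + 109 = (-3*(-4) - 1)*(-1 - 1*(-11)) + 109 = (12 - 1)*(-1 + 11) + 109 = 11*10 + 109 = 110 + 109 = 219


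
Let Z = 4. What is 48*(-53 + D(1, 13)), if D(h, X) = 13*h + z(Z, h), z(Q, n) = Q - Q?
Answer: -1920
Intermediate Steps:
z(Q, n) = 0
D(h, X) = 13*h (D(h, X) = 13*h + 0 = 13*h)
48*(-53 + D(1, 13)) = 48*(-53 + 13*1) = 48*(-53 + 13) = 48*(-40) = -1920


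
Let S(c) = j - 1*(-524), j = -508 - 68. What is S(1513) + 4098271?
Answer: 4098219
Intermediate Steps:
j = -576
S(c) = -52 (S(c) = -576 - 1*(-524) = -576 + 524 = -52)
S(1513) + 4098271 = -52 + 4098271 = 4098219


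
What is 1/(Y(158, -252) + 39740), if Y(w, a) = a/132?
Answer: 11/437119 ≈ 2.5165e-5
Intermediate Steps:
Y(w, a) = a/132 (Y(w, a) = a*(1/132) = a/132)
1/(Y(158, -252) + 39740) = 1/((1/132)*(-252) + 39740) = 1/(-21/11 + 39740) = 1/(437119/11) = 11/437119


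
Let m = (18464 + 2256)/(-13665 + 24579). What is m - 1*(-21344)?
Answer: 116484568/5457 ≈ 21346.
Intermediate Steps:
m = 10360/5457 (m = 20720/10914 = 20720*(1/10914) = 10360/5457 ≈ 1.8985)
m - 1*(-21344) = 10360/5457 - 1*(-21344) = 10360/5457 + 21344 = 116484568/5457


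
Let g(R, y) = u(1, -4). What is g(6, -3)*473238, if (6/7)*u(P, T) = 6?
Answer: 3312666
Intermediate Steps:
u(P, T) = 7 (u(P, T) = (7/6)*6 = 7)
g(R, y) = 7
g(6, -3)*473238 = 7*473238 = 3312666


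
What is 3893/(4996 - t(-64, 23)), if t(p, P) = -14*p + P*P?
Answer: 3893/3571 ≈ 1.0902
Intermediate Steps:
t(p, P) = P**2 - 14*p (t(p, P) = -14*p + P**2 = P**2 - 14*p)
3893/(4996 - t(-64, 23)) = 3893/(4996 - (23**2 - 14*(-64))) = 3893/(4996 - (529 + 896)) = 3893/(4996 - 1*1425) = 3893/(4996 - 1425) = 3893/3571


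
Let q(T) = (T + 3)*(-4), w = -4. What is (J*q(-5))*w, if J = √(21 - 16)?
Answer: -32*√5 ≈ -71.554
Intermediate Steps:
q(T) = -12 - 4*T (q(T) = (3 + T)*(-4) = -12 - 4*T)
J = √5 ≈ 2.2361
(J*q(-5))*w = (√5*(-12 - 4*(-5)))*(-4) = (√5*(-12 + 20))*(-4) = (√5*8)*(-4) = (8*√5)*(-4) = -32*√5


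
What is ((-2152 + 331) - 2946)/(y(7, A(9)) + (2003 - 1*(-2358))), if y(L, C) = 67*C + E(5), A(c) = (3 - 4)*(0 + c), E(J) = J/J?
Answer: -227/179 ≈ -1.2682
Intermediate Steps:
E(J) = 1
A(c) = -c
y(L, C) = 1 + 67*C (y(L, C) = 67*C + 1 = 1 + 67*C)
((-2152 + 331) - 2946)/(y(7, A(9)) + (2003 - 1*(-2358))) = ((-2152 + 331) - 2946)/((1 + 67*(-1*9)) + (2003 - 1*(-2358))) = (-1821 - 2946)/((1 + 67*(-9)) + (2003 + 2358)) = -4767/((1 - 603) + 4361) = -4767/(-602 + 4361) = -4767/3759 = -4767*1/3759 = -227/179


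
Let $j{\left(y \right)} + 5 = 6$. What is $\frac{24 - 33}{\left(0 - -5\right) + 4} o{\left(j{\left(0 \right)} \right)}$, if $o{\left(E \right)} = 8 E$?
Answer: $-8$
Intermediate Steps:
$j{\left(y \right)} = 1$ ($j{\left(y \right)} = -5 + 6 = 1$)
$\frac{24 - 33}{\left(0 - -5\right) + 4} o{\left(j{\left(0 \right)} \right)} = \frac{24 - 33}{\left(0 - -5\right) + 4} \cdot 8 \cdot 1 = - \frac{9}{\left(0 + 5\right) + 4} \cdot 8 = - \frac{9}{5 + 4} \cdot 8 = - \frac{9}{9} \cdot 8 = \left(-9\right) \frac{1}{9} \cdot 8 = \left(-1\right) 8 = -8$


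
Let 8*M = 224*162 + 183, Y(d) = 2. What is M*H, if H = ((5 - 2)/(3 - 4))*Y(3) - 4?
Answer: -182355/4 ≈ -45589.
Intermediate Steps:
M = 36471/8 (M = (224*162 + 183)/8 = (36288 + 183)/8 = (⅛)*36471 = 36471/8 ≈ 4558.9)
H = -10 (H = ((5 - 2)/(3 - 4))*2 - 4 = (3/(-1))*2 - 4 = (3*(-1))*2 - 4 = -3*2 - 4 = -6 - 4 = -10)
M*H = (36471/8)*(-10) = -182355/4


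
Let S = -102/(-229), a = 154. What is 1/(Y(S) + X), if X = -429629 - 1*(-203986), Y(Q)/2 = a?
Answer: -1/225335 ≈ -4.4378e-6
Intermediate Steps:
S = 102/229 (S = -102*(-1/229) = 102/229 ≈ 0.44542)
Y(Q) = 308 (Y(Q) = 2*154 = 308)
X = -225643 (X = -429629 + 203986 = -225643)
1/(Y(S) + X) = 1/(308 - 225643) = 1/(-225335) = -1/225335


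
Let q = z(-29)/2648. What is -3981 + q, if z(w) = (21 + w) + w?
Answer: -10541725/2648 ≈ -3981.0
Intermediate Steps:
z(w) = 21 + 2*w
q = -37/2648 (q = (21 + 2*(-29))/2648 = (21 - 58)*(1/2648) = -37*1/2648 = -37/2648 ≈ -0.013973)
-3981 + q = -3981 - 37/2648 = -10541725/2648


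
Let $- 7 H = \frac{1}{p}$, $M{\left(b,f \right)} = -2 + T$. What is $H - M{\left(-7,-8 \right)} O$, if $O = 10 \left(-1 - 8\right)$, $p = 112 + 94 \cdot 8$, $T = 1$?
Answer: $- \frac{544321}{6048} \approx -90.0$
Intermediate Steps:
$p = 864$ ($p = 112 + 752 = 864$)
$M{\left(b,f \right)} = -1$ ($M{\left(b,f \right)} = -2 + 1 = -1$)
$O = -90$ ($O = 10 \left(-9\right) = -90$)
$H = - \frac{1}{6048}$ ($H = - \frac{1}{7 \cdot 864} = \left(- \frac{1}{7}\right) \frac{1}{864} = - \frac{1}{6048} \approx -0.00016534$)
$H - M{\left(-7,-8 \right)} O = - \frac{1}{6048} - \left(-1\right) \left(-90\right) = - \frac{1}{6048} - 90 = - \frac{544321}{6048}$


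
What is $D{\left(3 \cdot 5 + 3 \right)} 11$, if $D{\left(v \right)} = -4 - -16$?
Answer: $132$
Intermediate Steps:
$D{\left(v \right)} = 12$ ($D{\left(v \right)} = -4 + 16 = 12$)
$D{\left(3 \cdot 5 + 3 \right)} 11 = 12 \cdot 11 = 132$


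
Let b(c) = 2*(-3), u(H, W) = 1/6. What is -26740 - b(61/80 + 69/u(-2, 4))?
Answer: -26734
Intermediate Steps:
u(H, W) = ⅙
b(c) = -6
-26740 - b(61/80 + 69/u(-2, 4)) = -26740 - 1*(-6) = -26740 + 6 = -26734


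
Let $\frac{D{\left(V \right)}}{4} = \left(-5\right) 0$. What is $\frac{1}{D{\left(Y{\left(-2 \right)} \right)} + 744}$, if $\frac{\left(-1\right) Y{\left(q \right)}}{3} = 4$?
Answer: $\frac{1}{744} \approx 0.0013441$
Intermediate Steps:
$Y{\left(q \right)} = -12$ ($Y{\left(q \right)} = \left(-3\right) 4 = -12$)
$D{\left(V \right)} = 0$ ($D{\left(V \right)} = 4 \left(\left(-5\right) 0\right) = 4 \cdot 0 = 0$)
$\frac{1}{D{\left(Y{\left(-2 \right)} \right)} + 744} = \frac{1}{0 + 744} = \frac{1}{744}$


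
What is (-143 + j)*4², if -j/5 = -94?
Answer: 5232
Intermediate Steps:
j = 470 (j = -5*(-94) = 470)
(-143 + j)*4² = (-143 + 470)*4² = 327*16 = 5232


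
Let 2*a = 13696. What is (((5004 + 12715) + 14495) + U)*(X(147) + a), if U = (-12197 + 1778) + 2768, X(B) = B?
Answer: 171818185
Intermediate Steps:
a = 6848 (a = (½)*13696 = 6848)
U = -7651 (U = -10419 + 2768 = -7651)
(((5004 + 12715) + 14495) + U)*(X(147) + a) = (((5004 + 12715) + 14495) - 7651)*(147 + 6848) = ((17719 + 14495) - 7651)*6995 = (32214 - 7651)*6995 = 24563*6995 = 171818185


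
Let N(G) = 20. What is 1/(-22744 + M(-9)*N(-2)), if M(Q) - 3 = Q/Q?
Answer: -1/22664 ≈ -4.4123e-5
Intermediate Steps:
M(Q) = 4 (M(Q) = 3 + Q/Q = 3 + 1 = 4)
1/(-22744 + M(-9)*N(-2)) = 1/(-22744 + 4*20) = 1/(-22744 + 80) = 1/(-22664) = -1/22664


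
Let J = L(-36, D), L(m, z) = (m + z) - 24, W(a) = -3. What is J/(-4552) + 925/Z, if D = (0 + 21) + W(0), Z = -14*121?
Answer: -1034863/1927772 ≈ -0.53682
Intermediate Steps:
Z = -1694
D = 18 (D = (0 + 21) - 3 = 21 - 3 = 18)
L(m, z) = -24 + m + z
J = -42 (J = -24 - 36 + 18 = -42)
J/(-4552) + 925/Z = -42/(-4552) + 925/(-1694) = -42*(-1/4552) + 925*(-1/1694) = 21/2276 - 925/1694 = -1034863/1927772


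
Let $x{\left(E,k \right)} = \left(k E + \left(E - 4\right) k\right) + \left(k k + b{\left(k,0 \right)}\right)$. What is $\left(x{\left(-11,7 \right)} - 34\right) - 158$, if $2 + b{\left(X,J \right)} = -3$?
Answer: $-330$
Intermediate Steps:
$b{\left(X,J \right)} = -5$ ($b{\left(X,J \right)} = -2 - 3 = -5$)
$x{\left(E,k \right)} = -5 + k^{2} + E k + k \left(-4 + E\right)$ ($x{\left(E,k \right)} = \left(k E + \left(E - 4\right) k\right) + \left(k k - 5\right) = \left(E k + \left(-4 + E\right) k\right) + \left(k^{2} - 5\right) = \left(E k + k \left(-4 + E\right)\right) + \left(-5 + k^{2}\right) = -5 + k^{2} + E k + k \left(-4 + E\right)$)
$\left(x{\left(-11,7 \right)} - 34\right) - 158 = \left(\left(-5 + 7^{2} - 28 + 2 \left(-11\right) 7\right) - 34\right) - 158 = \left(\left(-5 + 49 - 28 - 154\right) - 34\right) - 158 = \left(-138 - 34\right) - 158 = -172 - 158 = -330$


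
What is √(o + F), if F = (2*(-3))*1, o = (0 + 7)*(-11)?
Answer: I*√83 ≈ 9.1104*I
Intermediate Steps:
o = -77 (o = 7*(-11) = -77)
F = -6 (F = -6*1 = -6)
√(o + F) = √(-77 - 6) = √(-83) = I*√83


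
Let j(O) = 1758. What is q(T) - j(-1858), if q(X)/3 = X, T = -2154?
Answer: -8220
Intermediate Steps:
q(X) = 3*X
q(T) - j(-1858) = 3*(-2154) - 1*1758 = -6462 - 1758 = -8220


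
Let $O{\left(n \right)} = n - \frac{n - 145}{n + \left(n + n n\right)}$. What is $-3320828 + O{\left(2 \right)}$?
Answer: $- \frac{26566465}{8} \approx -3.3208 \cdot 10^{6}$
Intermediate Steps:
$O{\left(n \right)} = n - \frac{-145 + n}{n^{2} + 2 n}$ ($O{\left(n \right)} = n - \frac{-145 + n}{n + \left(n + n^{2}\right)} = n - \frac{-145 + n}{n^{2} + 2 n}$)
$-3320828 + O{\left(2 \right)} = -3320828 + \frac{145 + 2^{3} - 2 + 2 \cdot 2^{2}}{2 \left(2 + 2\right)} = -3320828 + \frac{145 + 8 - 2 + 2 \cdot 4}{2 \cdot 4} = -3320828 + \frac{1}{2} \cdot \frac{1}{4} \left(145 + 8 - 2 + 8\right) = -3320828 + \frac{1}{2} \cdot \frac{1}{4} \cdot 159 = -3320828 + \frac{159}{8} = - \frac{26566465}{8}$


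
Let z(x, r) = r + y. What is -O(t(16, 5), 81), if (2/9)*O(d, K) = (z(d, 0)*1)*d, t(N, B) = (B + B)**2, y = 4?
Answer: -1800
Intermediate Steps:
z(x, r) = 4 + r (z(x, r) = r + 4 = 4 + r)
t(N, B) = 4*B**2 (t(N, B) = (2*B)**2 = 4*B**2)
O(d, K) = 18*d (O(d, K) = 9*(((4 + 0)*1)*d)/2 = 9*((4*1)*d)/2 = 9*(4*d)/2 = 18*d)
-O(t(16, 5), 81) = -18*4*5**2 = -18*4*25 = -18*100 = -1*1800 = -1800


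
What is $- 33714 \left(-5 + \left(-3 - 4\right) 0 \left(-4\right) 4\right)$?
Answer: $168570$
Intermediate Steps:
$- 33714 \left(-5 + \left(-3 - 4\right) 0 \left(-4\right) 4\right) = - 33714 \left(-5 + \left(-7\right) 0 \left(-4\right) 4\right) = - 33714 \left(-5 + 0 \left(-4\right) 4\right) = - 33714 \left(-5 + 0 \cdot 4\right) = - 33714 \left(-5 + 0\right) = \left(-33714\right) \left(-5\right) = 168570$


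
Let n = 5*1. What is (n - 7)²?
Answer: 4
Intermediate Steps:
n = 5
(n - 7)² = (5 - 7)² = (-2)² = 4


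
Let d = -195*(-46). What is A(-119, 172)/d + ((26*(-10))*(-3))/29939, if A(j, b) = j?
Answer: 264143/20657910 ≈ 0.012787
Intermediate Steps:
d = 8970
A(-119, 172)/d + ((26*(-10))*(-3))/29939 = -119/8970 + ((26*(-10))*(-3))/29939 = -119*1/8970 - 260*(-3)*(1/29939) = -119/8970 + 780*(1/29939) = -119/8970 + 60/2303 = 264143/20657910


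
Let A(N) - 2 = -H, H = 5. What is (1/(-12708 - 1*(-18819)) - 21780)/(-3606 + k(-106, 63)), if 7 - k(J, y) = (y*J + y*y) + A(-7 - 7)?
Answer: 133097579/5420457 ≈ 24.555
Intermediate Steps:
A(N) = -3 (A(N) = 2 - 1*5 = 2 - 5 = -3)
k(J, y) = 10 - y² - J*y (k(J, y) = 7 - ((y*J + y*y) - 3) = 7 - ((J*y + y²) - 3) = 7 - ((y² + J*y) - 3) = 7 - (-3 + y² + J*y) = 7 + (3 - y² - J*y) = 10 - y² - J*y)
(1/(-12708 - 1*(-18819)) - 21780)/(-3606 + k(-106, 63)) = (1/(-12708 - 1*(-18819)) - 21780)/(-3606 + (10 - 1*63² - 1*(-106)*63)) = (1/(-12708 + 18819) - 21780)/(-3606 + (10 - 1*3969 + 6678)) = (1/6111 - 21780)/(-3606 + (10 - 3969 + 6678)) = (1/6111 - 21780)/(-3606 + 2719) = -133097579/6111/(-887) = -133097579/6111*(-1/887) = 133097579/5420457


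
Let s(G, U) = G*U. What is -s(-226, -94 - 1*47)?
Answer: -31866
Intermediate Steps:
-s(-226, -94 - 1*47) = -(-226)*(-94 - 1*47) = -(-226)*(-94 - 47) = -(-226)*(-141) = -1*31866 = -31866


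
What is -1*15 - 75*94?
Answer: -7065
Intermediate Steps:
-1*15 - 75*94 = -15 - 7050 = -7065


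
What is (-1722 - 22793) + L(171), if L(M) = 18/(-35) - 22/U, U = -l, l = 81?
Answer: -69500713/2835 ≈ -24515.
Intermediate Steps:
U = -81 (U = -1*81 = -81)
L(M) = -688/2835 (L(M) = 18/(-35) - 22/(-81) = 18*(-1/35) - 22*(-1/81) = -18/35 + 22/81 = -688/2835)
(-1722 - 22793) + L(171) = (-1722 - 22793) - 688/2835 = -24515 - 688/2835 = -69500713/2835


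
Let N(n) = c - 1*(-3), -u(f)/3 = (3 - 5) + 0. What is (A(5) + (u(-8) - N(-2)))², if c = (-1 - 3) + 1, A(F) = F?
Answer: 121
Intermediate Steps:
u(f) = 6 (u(f) = -3*((3 - 5) + 0) = -3*(-2 + 0) = -3*(-2) = 6)
c = -3 (c = -4 + 1 = -3)
N(n) = 0 (N(n) = -3 - 1*(-3) = -3 + 3 = 0)
(A(5) + (u(-8) - N(-2)))² = (5 + (6 - 1*0))² = (5 + (6 + 0))² = (5 + 6)² = 11² = 121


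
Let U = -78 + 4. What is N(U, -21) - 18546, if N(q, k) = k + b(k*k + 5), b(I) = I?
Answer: -18121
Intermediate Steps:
U = -74
N(q, k) = 5 + k + k**2 (N(q, k) = k + (k*k + 5) = k + (k**2 + 5) = k + (5 + k**2) = 5 + k + k**2)
N(U, -21) - 18546 = (5 - 21 + (-21)**2) - 18546 = (5 - 21 + 441) - 18546 = 425 - 18546 = -18121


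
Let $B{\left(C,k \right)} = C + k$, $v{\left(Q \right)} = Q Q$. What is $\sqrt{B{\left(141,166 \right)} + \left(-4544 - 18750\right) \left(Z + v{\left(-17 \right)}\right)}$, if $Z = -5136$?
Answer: $5 \sqrt{4516253} \approx 10626.0$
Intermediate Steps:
$v{\left(Q \right)} = Q^{2}$
$\sqrt{B{\left(141,166 \right)} + \left(-4544 - 18750\right) \left(Z + v{\left(-17 \right)}\right)} = \sqrt{\left(141 + 166\right) + \left(-4544 - 18750\right) \left(-5136 + \left(-17\right)^{2}\right)} = \sqrt{307 - 23294 \left(-5136 + 289\right)} = \sqrt{307 - -112906018} = \sqrt{307 + 112906018} = \sqrt{112906325} = 5 \sqrt{4516253}$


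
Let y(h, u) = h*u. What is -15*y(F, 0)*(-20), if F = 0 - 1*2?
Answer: 0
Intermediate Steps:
F = -2 (F = 0 - 2 = -2)
-15*y(F, 0)*(-20) = -(-30)*0*(-20) = -15*0*(-20) = 0*(-20) = 0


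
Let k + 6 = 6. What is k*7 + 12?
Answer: 12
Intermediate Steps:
k = 0 (k = -6 + 6 = 0)
k*7 + 12 = 0*7 + 12 = 0 + 12 = 12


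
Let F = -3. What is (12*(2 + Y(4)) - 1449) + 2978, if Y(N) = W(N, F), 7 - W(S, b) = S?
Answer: 1589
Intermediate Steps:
W(S, b) = 7 - S
Y(N) = 7 - N
(12*(2 + Y(4)) - 1449) + 2978 = (12*(2 + (7 - 1*4)) - 1449) + 2978 = (12*(2 + (7 - 4)) - 1449) + 2978 = (12*(2 + 3) - 1449) + 2978 = (12*5 - 1449) + 2978 = (60 - 1449) + 2978 = -1389 + 2978 = 1589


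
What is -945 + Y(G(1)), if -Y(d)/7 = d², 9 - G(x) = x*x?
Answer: -1393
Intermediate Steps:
G(x) = 9 - x² (G(x) = 9 - x*x = 9 - x²)
Y(d) = -7*d²
-945 + Y(G(1)) = -945 - 7*(9 - 1*1²)² = -945 - 7*(9 - 1*1)² = -945 - 7*(9 - 1)² = -945 - 7*8² = -945 - 7*64 = -945 - 448 = -1393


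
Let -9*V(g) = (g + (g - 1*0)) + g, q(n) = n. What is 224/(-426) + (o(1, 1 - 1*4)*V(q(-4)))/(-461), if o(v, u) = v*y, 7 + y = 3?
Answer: -16832/32731 ≈ -0.51425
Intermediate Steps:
y = -4 (y = -7 + 3 = -4)
o(v, u) = -4*v (o(v, u) = v*(-4) = -4*v)
V(g) = -g/3 (V(g) = -((g + (g - 1*0)) + g)/9 = -((g + (g + 0)) + g)/9 = -((g + g) + g)/9 = -(2*g + g)/9 = -g/3)
224/(-426) + (o(1, 1 - 1*4)*V(q(-4)))/(-461) = 224/(-426) + ((-4*1)*(-1/3*(-4)))/(-461) = 224*(-1/426) - 4*4/3*(-1/461) = -112/213 - 16/3*(-1/461) = -112/213 + 16/1383 = -16832/32731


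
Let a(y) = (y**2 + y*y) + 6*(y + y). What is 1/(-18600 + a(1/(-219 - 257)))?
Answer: -113288/2107159655 ≈ -5.3763e-5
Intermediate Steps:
a(y) = 2*y**2 + 12*y (a(y) = (y**2 + y**2) + 6*(2*y) = 2*y**2 + 12*y)
1/(-18600 + a(1/(-219 - 257))) = 1/(-18600 + 2*(6 + 1/(-219 - 257))/(-219 - 257)) = 1/(-18600 + 2*(6 + 1/(-476))/(-476)) = 1/(-18600 + 2*(-1/476)*(6 - 1/476)) = 1/(-18600 + 2*(-1/476)*(2855/476)) = 1/(-18600 - 2855/113288) = 1/(-2107159655/113288) = -113288/2107159655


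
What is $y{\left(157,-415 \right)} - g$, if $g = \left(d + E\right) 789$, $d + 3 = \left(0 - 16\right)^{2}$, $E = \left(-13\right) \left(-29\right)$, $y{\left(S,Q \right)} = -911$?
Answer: $-497981$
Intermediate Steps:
$E = 377$
$d = 253$ ($d = -3 + \left(0 - 16\right)^{2} = -3 + \left(-16\right)^{2} = -3 + 256 = 253$)
$g = 497070$ ($g = \left(253 + 377\right) 789 = 630 \cdot 789 = 497070$)
$y{\left(157,-415 \right)} - g = -911 - 497070 = -497981$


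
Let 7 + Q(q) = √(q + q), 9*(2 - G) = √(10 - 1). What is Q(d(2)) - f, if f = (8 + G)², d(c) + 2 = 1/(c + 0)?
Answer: -904/9 + I*√3 ≈ -100.44 + 1.732*I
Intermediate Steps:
G = 5/3 (G = 2 - √(10 - 1)/9 = 2 - √9/9 = 2 - ⅑*3 = 2 - ⅓ = 5/3 ≈ 1.6667)
d(c) = -2 + 1/c (d(c) = -2 + 1/(c + 0) = -2 + 1/c)
f = 841/9 (f = (8 + 5/3)² = (29/3)² = 841/9 ≈ 93.444)
Q(q) = -7 + √2*√q (Q(q) = -7 + √(q + q) = -7 + √(2*q) = -7 + √2*√q)
Q(d(2)) - f = (-7 + √2*√(-2 + 1/2)) - 1*841/9 = (-7 + √2*√(-2 + ½)) - 841/9 = (-7 + √2*√(-3/2)) - 841/9 = (-7 + √2*(I*√6/2)) - 841/9 = (-7 + I*√3) - 841/9 = -904/9 + I*√3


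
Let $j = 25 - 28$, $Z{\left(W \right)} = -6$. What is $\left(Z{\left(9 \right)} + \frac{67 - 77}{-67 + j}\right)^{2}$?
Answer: $\frac{1681}{49} \approx 34.306$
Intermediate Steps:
$j = -3$
$\left(Z{\left(9 \right)} + \frac{67 - 77}{-67 + j}\right)^{2} = \left(-6 + \frac{67 - 77}{-67 - 3}\right)^{2} = \left(-6 - \frac{10}{-70}\right)^{2} = \left(-6 - - \frac{1}{7}\right)^{2} = \left(-6 + \frac{1}{7}\right)^{2} = \left(- \frac{41}{7}\right)^{2} = \frac{1681}{49}$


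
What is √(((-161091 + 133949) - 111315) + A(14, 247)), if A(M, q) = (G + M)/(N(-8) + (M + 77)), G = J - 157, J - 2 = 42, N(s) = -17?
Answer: 187*I*√21682/74 ≈ 372.1*I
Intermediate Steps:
J = 44 (J = 2 + 42 = 44)
G = -113 (G = 44 - 157 = -113)
A(M, q) = (-113 + M)/(60 + M) (A(M, q) = (-113 + M)/(-17 + (M + 77)) = (-113 + M)/(-17 + (77 + M)) = (-113 + M)/(60 + M))
√(((-161091 + 133949) - 111315) + A(14, 247)) = √(((-161091 + 133949) - 111315) + (-113 + 14)/(60 + 14)) = √((-27142 - 111315) - 99/74) = √(-138457 + (1/74)*(-99)) = √(-138457 - 99/74) = √(-10245917/74) = 187*I*√21682/74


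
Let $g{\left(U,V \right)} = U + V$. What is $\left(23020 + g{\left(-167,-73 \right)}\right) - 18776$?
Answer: $4004$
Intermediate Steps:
$\left(23020 + g{\left(-167,-73 \right)}\right) - 18776 = \left(23020 - 240\right) - 18776 = 22780 - 18776 = 4004$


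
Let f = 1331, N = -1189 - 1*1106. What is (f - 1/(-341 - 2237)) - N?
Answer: 9347829/2578 ≈ 3626.0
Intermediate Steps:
N = -2295 (N = -1189 - 1106 = -2295)
(f - 1/(-341 - 2237)) - N = (1331 - 1/(-341 - 2237)) - 1*(-2295) = (1331 - 1/(-2578)) + 2295 = (1331 - 1*(-1/2578)) + 2295 = (1331 + 1/2578) + 2295 = 3431319/2578 + 2295 = 9347829/2578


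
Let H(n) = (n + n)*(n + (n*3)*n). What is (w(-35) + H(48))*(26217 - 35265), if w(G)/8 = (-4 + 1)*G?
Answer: -6053112000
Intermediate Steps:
H(n) = 2*n*(n + 3*n²) (H(n) = (2*n)*(n + (3*n)*n) = (2*n)*(n + 3*n²) = 2*n*(n + 3*n²))
w(G) = -24*G (w(G) = 8*((-4 + 1)*G) = 8*(-3*G) = -24*G)
(w(-35) + H(48))*(26217 - 35265) = (-24*(-35) + 48²*(2 + 6*48))*(26217 - 35265) = (840 + 2304*(2 + 288))*(-9048) = (840 + 2304*290)*(-9048) = (840 + 668160)*(-9048) = 669000*(-9048) = -6053112000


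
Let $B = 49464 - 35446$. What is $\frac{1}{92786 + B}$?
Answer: $\frac{1}{106804} \approx 9.3629 \cdot 10^{-6}$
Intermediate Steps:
$B = 14018$
$\frac{1}{92786 + B} = \frac{1}{92786 + 14018} = \frac{1}{106804}$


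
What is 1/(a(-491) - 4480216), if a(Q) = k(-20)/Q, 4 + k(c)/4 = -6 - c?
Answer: -491/2199786096 ≈ -2.2320e-7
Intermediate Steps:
k(c) = -40 - 4*c (k(c) = -16 + 4*(-6 - c) = -16 + (-24 - 4*c) = -40 - 4*c)
a(Q) = 40/Q (a(Q) = (-40 - 4*(-20))/Q = (-40 + 80)/Q = 40/Q)
1/(a(-491) - 4480216) = 1/(40/(-491) - 4480216) = 1/(40*(-1/491) - 4480216) = 1/(-40/491 - 4480216) = 1/(-2199786096/491) = -491/2199786096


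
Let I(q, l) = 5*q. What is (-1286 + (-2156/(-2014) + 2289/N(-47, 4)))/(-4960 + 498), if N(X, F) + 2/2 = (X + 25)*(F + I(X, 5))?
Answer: 6572122821/22830121954 ≈ 0.28787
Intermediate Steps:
N(X, F) = -1 + (25 + X)*(F + 5*X) (N(X, F) = -1 + (X + 25)*(F + 5*X) = -1 + (25 + X)*(F + 5*X))
(-1286 + (-2156/(-2014) + 2289/N(-47, 4)))/(-4960 + 498) = (-1286 + (-2156/(-2014) + 2289/(-1 + 5*(-47)**2 + 25*4 + 125*(-47) + 4*(-47))))/(-4960 + 498) = (-1286 + (-2156*(-1/2014) + 2289/(-1 + 5*2209 + 100 - 5875 - 188)))/(-4462) = (-1286 + (1078/1007 + 2289/(-1 + 11045 + 100 - 5875 - 188)))*(-1/4462) = (-1286 + (1078/1007 + 2289/5081))*(-1/4462) = (-1286 + 7782341/5116567)*(-1/4462) = -6572122821/5116567*(-1/4462) = 6572122821/22830121954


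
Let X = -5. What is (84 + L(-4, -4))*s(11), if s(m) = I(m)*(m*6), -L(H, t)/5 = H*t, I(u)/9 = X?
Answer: -11880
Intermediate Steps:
I(u) = -45 (I(u) = 9*(-5) = -45)
L(H, t) = -5*H*t
s(m) = -270*m (s(m) = -45*m*6 = -270*m)
(84 + L(-4, -4))*s(11) = (84 - 5*(-4)*(-4))*(-270*11) = (84 - 80)*(-2970) = 4*(-2970) = -11880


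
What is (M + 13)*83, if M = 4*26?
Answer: 9711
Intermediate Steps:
M = 104
(M + 13)*83 = (104 + 13)*83 = 117*83 = 9711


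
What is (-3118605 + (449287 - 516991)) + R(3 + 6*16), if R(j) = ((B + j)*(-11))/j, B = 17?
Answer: -28676897/9 ≈ -3.1863e+6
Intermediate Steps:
R(j) = (-187 - 11*j)/j (R(j) = ((17 + j)*(-11))/j = (-187 - 11*j)/j)
(-3118605 + (449287 - 516991)) + R(3 + 6*16) = (-3118605 + (449287 - 516991)) + (-11 - 187/(3 + 6*16)) = (-3118605 - 67704) + (-11 - 187/(3 + 96)) = -3186309 + (-11 - 187/99) = -3186309 + (-11 - 187*1/99) = -3186309 + (-11 - 17/9) = -3186309 - 116/9 = -28676897/9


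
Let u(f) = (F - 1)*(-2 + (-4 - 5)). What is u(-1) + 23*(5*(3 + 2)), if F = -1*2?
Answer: 608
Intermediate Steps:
F = -2
u(f) = 33 (u(f) = (-2 - 1)*(-2 + (-4 - 5)) = -3*(-2 - 9) = -3*(-11) = 33)
u(-1) + 23*(5*(3 + 2)) = 33 + 23*(5*(3 + 2)) = 33 + 23*(5*5) = 33 + 23*25 = 33 + 575 = 608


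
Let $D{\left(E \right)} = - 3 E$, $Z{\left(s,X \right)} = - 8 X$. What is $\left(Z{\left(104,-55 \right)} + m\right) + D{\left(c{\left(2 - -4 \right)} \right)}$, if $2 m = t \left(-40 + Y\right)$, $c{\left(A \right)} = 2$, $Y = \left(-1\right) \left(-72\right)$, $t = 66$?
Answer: $1490$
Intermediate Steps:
$Y = 72$
$m = 1056$ ($m = \frac{66 \left(-40 + 72\right)}{2} = \frac{66 \cdot 32}{2} = \frac{1}{2} \cdot 2112 = 1056$)
$\left(Z{\left(104,-55 \right)} + m\right) + D{\left(c{\left(2 - -4 \right)} \right)} = \left(\left(-8\right) \left(-55\right) + 1056\right) - 6 = \left(440 + 1056\right) - 6 = 1496 - 6 = 1490$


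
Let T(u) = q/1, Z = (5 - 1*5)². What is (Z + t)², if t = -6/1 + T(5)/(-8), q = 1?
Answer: 2401/64 ≈ 37.516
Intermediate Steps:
Z = 0 (Z = (5 - 5)² = 0² = 0)
T(u) = 1 (T(u) = 1/1 = 1*1 = 1)
t = -49/8 (t = -6/1 + 1/(-8) = -6*1 + 1*(-⅛) = -6 - ⅛ = -49/8 ≈ -6.1250)
(Z + t)² = (0 - 49/8)² = (-49/8)² = 2401/64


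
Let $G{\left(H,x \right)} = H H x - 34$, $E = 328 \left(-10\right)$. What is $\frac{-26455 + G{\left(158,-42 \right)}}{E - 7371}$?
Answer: $\frac{1074977}{10651} \approx 100.93$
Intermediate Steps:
$E = -3280$
$G{\left(H,x \right)} = -34 + x H^{2}$ ($G{\left(H,x \right)} = H^{2} x - 34 = x H^{2} - 34 = -34 + x H^{2}$)
$\frac{-26455 + G{\left(158,-42 \right)}}{E - 7371} = \frac{-26455 - \left(34 + 42 \cdot 158^{2}\right)}{-3280 - 7371} = \frac{-26455 - 1048522}{-10651} = \left(-26455 - 1048522\right) \left(- \frac{1}{10651}\right) = \left(-1074977\right) \left(- \frac{1}{10651}\right) = \frac{1074977}{10651}$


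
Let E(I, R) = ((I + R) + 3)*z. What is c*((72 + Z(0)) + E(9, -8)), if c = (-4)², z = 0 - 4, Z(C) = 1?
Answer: 912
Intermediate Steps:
z = -4
E(I, R) = -12 - 4*I - 4*R (E(I, R) = ((I + R) + 3)*(-4) = (3 + I + R)*(-4) = -12 - 4*I - 4*R)
c = 16
c*((72 + Z(0)) + E(9, -8)) = 16*((72 + 1) + (-12 - 4*9 - 4*(-8))) = 16*(73 + (-12 - 36 + 32)) = 16*(73 - 16) = 16*57 = 912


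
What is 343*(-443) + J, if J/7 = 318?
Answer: -149723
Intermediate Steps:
J = 2226 (J = 7*318 = 2226)
343*(-443) + J = 343*(-443) + 2226 = -151949 + 2226 = -149723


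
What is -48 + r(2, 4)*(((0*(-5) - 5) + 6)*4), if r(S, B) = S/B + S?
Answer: -38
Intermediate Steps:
r(S, B) = S + S/B (r(S, B) = S/B + S = S + S/B)
-48 + r(2, 4)*(((0*(-5) - 5) + 6)*4) = -48 + (2 + 2/4)*(((0*(-5) - 5) + 6)*4) = -48 + (2 + 2*(1/4))*(((0 - 5) + 6)*4) = -48 + (2 + 1/2)*((-5 + 6)*4) = -48 + 5*(1*4)/2 = -48 + (5/2)*4 = -48 + 10 = -38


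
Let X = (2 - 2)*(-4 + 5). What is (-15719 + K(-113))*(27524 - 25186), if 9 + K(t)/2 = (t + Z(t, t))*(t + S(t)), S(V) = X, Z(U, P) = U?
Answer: 82622582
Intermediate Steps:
X = 0 (X = 0*1 = 0)
S(V) = 0
K(t) = -18 + 4*t² (K(t) = -18 + 2*((t + t)*(t + 0)) = -18 + 2*((2*t)*t) = -18 + 2*(2*t²) = -18 + 4*t²)
(-15719 + K(-113))*(27524 - 25186) = (-15719 + (-18 + 4*(-113)²))*(27524 - 25186) = (-15719 + (-18 + 4*12769))*2338 = (-15719 + (-18 + 51076))*2338 = (-15719 + 51058)*2338 = 35339*2338 = 82622582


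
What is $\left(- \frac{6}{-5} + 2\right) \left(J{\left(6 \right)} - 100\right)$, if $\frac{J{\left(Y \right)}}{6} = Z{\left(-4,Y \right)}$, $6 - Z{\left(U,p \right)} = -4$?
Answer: $-128$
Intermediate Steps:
$Z{\left(U,p \right)} = 10$ ($Z{\left(U,p \right)} = 6 - -4 = 6 + 4 = 10$)
$J{\left(Y \right)} = 60$ ($J{\left(Y \right)} = 6 \cdot 10 = 60$)
$\left(- \frac{6}{-5} + 2\right) \left(J{\left(6 \right)} - 100\right) = \left(- \frac{6}{-5} + 2\right) \left(60 - 100\right) = \left(\left(-6\right) \left(- \frac{1}{5}\right) + 2\right) \left(-40\right) = \left(\frac{6}{5} + 2\right) \left(-40\right) = \frac{16}{5} \left(-40\right) = -128$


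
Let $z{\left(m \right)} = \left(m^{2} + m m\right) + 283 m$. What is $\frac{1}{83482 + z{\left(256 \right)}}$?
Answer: $\frac{1}{287002} \approx 3.4843 \cdot 10^{-6}$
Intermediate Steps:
$z{\left(m \right)} = 2 m^{2} + 283 m$ ($z{\left(m \right)} = \left(m^{2} + m^{2}\right) + 283 m = 2 m^{2} + 283 m$)
$\frac{1}{83482 + z{\left(256 \right)}} = \frac{1}{83482 + 256 \left(283 + 2 \cdot 256\right)} = \frac{1}{83482 + 256 \left(283 + 512\right)} = \frac{1}{83482 + 256 \cdot 795} = \frac{1}{83482 + 203520} = \frac{1}{287002}$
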